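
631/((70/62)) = 558.89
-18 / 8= -9 / 4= -2.25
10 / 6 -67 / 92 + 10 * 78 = 215539 / 276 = 780.94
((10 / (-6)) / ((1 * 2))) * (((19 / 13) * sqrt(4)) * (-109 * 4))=41420 / 39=1062.05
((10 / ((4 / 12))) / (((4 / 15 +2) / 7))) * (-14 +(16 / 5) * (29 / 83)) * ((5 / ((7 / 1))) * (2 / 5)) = -481140 / 1411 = -340.99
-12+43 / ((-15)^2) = -2657 / 225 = -11.81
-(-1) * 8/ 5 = 8/ 5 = 1.60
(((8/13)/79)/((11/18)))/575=144/6495775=0.00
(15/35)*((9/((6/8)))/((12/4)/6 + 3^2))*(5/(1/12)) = 4320/133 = 32.48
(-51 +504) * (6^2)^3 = 21135168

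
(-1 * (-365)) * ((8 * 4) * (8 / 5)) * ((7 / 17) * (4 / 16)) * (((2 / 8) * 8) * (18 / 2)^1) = 588672 / 17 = 34627.76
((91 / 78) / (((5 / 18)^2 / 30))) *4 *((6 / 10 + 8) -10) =-63504 / 25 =-2540.16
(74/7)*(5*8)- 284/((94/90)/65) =-5675780/329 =-17251.61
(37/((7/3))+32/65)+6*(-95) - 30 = -265561/455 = -583.65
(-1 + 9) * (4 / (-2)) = -16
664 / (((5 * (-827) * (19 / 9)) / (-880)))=1051776 / 15713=66.94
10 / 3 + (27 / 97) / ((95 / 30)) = 18916 / 5529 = 3.42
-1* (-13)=13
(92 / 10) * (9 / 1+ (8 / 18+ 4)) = 5566 / 45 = 123.69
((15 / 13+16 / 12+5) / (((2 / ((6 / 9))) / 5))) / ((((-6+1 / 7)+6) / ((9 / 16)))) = 2555 / 52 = 49.13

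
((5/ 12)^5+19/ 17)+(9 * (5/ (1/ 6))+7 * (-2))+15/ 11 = 12028127927/ 46531584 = 258.49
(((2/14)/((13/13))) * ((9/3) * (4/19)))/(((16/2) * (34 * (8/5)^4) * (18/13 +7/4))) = 0.00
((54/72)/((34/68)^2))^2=9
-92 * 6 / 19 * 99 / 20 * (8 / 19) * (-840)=18361728 / 361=50863.51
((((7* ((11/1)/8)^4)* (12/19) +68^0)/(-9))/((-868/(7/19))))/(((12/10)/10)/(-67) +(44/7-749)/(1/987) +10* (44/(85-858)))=-423283958675/391565956896954925056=-0.00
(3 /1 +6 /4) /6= 3 /4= 0.75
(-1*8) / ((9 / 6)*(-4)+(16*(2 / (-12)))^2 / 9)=324 / 211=1.54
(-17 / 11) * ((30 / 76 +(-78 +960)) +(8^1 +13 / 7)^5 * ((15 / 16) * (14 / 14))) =-7654375436217 / 56202608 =-136192.53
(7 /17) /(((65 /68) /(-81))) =-2268 /65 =-34.89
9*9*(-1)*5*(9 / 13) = -3645 / 13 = -280.38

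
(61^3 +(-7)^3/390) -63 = 88497677/390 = 226917.12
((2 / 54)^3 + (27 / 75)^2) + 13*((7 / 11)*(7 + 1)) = 8973309428 / 135320625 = 66.31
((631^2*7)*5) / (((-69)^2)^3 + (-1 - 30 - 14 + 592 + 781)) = 13935635 / 107918164409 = 0.00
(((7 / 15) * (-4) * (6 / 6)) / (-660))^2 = 49 / 6125625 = 0.00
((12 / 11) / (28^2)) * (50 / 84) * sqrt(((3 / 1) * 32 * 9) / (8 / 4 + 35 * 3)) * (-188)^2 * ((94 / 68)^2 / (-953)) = -731952150 * sqrt(642) / 111188872487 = -0.17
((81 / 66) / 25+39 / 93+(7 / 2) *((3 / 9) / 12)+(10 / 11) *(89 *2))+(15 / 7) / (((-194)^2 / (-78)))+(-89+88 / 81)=27093675682669 / 363840384600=74.47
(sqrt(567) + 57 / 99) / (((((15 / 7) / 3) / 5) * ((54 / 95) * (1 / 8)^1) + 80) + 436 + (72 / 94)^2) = 111642860 / 100171237419 + 17627820 * sqrt(7) / 1011830681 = 0.05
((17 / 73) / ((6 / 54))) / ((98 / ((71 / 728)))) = 10863 / 5208112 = 0.00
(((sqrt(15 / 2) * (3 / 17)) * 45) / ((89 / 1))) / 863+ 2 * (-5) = -10+ 135 * sqrt(30) / 2611438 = -10.00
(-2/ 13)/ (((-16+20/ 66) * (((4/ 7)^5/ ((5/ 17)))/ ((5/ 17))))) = 1980825/ 142345216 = 0.01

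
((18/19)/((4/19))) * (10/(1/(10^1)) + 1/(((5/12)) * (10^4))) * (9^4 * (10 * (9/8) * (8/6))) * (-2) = -221434281441/2500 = -88573712.58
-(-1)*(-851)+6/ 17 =-14461/ 17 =-850.65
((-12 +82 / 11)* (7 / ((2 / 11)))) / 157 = -175 / 157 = -1.11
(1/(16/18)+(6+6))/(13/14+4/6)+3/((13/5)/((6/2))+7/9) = 99675/9916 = 10.05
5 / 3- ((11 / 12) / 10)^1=63 / 40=1.58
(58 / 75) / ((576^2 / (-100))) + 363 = 363.00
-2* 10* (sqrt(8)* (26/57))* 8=-8320* sqrt(2)/57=-206.43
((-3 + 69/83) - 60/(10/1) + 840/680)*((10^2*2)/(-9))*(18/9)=434800/1411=308.15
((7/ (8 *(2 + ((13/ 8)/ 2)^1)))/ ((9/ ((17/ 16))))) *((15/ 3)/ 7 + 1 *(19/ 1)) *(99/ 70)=4301/ 4200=1.02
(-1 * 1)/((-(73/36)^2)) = 1296/5329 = 0.24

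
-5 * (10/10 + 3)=-20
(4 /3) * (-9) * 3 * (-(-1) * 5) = -180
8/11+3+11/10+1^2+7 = 1411/110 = 12.83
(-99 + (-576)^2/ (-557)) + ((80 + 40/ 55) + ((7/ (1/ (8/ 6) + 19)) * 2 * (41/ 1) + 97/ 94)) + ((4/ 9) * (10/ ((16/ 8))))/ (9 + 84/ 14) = -583.68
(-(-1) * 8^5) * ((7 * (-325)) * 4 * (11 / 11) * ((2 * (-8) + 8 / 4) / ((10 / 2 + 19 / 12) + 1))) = 550502400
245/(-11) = -245/11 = -22.27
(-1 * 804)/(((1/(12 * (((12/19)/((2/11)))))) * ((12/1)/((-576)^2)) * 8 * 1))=-2200670208/19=-115824747.79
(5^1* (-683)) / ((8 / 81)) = -276615 / 8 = -34576.88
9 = 9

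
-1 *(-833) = 833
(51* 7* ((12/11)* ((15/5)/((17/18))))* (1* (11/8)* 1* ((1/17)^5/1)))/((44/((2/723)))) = 567/7528081814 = 0.00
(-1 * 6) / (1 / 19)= -114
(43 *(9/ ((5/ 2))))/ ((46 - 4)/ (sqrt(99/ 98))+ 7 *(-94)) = -22231/ 94115 - 43 *sqrt(22)/ 13445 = -0.25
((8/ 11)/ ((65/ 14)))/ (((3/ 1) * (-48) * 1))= -7/ 6435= -0.00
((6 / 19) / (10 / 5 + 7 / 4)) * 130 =208 / 19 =10.95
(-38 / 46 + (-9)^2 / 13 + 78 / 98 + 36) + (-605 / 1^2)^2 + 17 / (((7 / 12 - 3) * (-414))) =466602820030 / 1274637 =366067.22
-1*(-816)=816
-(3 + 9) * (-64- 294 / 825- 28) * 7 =2133432 / 275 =7757.93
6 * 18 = 108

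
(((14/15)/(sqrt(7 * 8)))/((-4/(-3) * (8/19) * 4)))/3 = 19 * sqrt(14)/3840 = 0.02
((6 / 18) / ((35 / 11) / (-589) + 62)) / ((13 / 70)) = 453530 / 15664857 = 0.03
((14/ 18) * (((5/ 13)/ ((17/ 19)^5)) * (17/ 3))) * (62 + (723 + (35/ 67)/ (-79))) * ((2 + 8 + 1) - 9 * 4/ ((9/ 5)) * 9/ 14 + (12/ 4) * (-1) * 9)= -66965.72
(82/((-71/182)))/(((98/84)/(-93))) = 1189656/71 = 16755.72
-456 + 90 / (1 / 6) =84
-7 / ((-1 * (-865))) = -7 / 865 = -0.01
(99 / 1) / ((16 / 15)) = 92.81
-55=-55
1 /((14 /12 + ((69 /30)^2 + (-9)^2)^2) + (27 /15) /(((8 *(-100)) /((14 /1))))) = 15000 /111706489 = 0.00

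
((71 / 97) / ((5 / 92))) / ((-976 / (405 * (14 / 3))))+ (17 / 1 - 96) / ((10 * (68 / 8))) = -27169031 / 1005890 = -27.01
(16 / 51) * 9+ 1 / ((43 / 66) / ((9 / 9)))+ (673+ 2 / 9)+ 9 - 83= 3970957 / 6579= 603.58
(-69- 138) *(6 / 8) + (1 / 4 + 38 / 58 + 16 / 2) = -4244 / 29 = -146.34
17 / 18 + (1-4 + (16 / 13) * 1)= -193 / 234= -0.82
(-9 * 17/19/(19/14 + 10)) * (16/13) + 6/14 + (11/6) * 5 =4795865/549822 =8.72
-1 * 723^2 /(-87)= 174243 /29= 6008.38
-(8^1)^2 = -64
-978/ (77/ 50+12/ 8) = -12225/ 38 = -321.71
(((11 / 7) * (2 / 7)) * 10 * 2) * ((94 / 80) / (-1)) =-517 / 49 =-10.55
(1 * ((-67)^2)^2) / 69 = 20151121 / 69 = 292045.23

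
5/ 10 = 1/ 2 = 0.50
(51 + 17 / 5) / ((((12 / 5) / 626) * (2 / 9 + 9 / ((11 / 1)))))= 1404744 / 103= 13638.29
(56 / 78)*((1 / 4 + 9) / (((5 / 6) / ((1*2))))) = 1036 / 65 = 15.94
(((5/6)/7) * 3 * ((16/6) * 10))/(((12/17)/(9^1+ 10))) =16150/63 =256.35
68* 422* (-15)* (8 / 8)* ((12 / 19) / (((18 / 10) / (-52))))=149219200 / 19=7853642.11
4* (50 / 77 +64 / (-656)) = 6968 / 3157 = 2.21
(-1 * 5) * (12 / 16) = -15 / 4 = -3.75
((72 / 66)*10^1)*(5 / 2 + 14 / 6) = 580 / 11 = 52.73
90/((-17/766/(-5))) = 20276.47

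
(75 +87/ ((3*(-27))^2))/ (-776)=-82027/ 848556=-0.10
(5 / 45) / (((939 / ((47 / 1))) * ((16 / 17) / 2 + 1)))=799 / 211275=0.00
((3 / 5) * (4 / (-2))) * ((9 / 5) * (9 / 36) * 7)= -189 / 50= -3.78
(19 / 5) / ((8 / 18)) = 171 / 20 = 8.55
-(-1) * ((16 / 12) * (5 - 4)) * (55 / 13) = 220 / 39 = 5.64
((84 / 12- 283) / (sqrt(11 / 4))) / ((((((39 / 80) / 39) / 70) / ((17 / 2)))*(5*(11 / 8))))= -42040320*sqrt(11) / 121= -1152330.31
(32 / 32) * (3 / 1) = 3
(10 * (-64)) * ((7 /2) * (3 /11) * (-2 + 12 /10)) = 488.73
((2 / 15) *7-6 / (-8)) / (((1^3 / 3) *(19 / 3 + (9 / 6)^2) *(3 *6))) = 101 / 3090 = 0.03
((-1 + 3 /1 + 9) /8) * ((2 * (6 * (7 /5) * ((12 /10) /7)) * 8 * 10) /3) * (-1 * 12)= -6336 /5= -1267.20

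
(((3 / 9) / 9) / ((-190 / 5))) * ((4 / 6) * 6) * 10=-20 / 513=-0.04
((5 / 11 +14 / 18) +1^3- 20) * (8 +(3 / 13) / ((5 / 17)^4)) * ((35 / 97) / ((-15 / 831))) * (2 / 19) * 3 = 2152582079326 / 494154375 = 4356.09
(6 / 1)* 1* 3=18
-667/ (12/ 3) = -667/ 4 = -166.75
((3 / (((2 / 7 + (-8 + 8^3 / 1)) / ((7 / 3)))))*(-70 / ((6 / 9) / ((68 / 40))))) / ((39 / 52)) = -5831 / 1765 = -3.30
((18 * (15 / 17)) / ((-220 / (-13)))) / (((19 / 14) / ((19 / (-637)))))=-27 / 1309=-0.02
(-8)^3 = -512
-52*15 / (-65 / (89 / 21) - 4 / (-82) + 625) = -1423110 / 1112419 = -1.28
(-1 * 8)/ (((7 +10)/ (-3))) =24/ 17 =1.41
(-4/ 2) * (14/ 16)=-7/ 4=-1.75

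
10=10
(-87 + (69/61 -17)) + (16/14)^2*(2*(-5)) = -346515/2989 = -115.93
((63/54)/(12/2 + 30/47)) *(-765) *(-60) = 8066.83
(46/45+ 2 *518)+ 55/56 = 2615771/2520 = 1038.00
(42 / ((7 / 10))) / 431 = 60 / 431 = 0.14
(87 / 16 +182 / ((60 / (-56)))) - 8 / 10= -7931 / 48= -165.23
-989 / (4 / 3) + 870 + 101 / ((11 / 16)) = 12107 / 44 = 275.16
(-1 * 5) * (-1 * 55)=275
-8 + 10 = 2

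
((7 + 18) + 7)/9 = 32/9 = 3.56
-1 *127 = -127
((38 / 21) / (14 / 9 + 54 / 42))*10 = 1140 / 179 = 6.37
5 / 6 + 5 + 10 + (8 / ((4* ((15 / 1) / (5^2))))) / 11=355 / 22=16.14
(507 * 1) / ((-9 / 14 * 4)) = -1183 / 6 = -197.17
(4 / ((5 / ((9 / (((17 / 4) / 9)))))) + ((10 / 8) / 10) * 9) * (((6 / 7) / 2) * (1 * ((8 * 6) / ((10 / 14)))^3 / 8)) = 2827960128 / 10625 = 266160.95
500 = 500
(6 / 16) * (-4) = -3 / 2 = -1.50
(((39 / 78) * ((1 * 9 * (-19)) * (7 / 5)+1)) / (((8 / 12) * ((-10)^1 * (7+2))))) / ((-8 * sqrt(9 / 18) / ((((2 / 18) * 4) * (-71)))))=10579 * sqrt(2) / 1350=11.08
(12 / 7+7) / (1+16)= 61 / 119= 0.51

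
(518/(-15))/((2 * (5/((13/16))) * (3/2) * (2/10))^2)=-43771/17280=-2.53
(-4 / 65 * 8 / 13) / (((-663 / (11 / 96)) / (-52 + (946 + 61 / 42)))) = 31823 / 5429970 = 0.01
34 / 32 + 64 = 1041 / 16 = 65.06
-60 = -60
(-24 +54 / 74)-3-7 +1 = -1194 / 37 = -32.27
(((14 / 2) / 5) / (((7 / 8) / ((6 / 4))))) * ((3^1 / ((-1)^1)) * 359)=-12924 / 5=-2584.80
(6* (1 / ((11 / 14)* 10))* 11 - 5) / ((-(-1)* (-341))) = -17 / 1705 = -0.01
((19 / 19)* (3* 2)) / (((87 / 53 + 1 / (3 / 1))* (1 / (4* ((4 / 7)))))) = 7632 / 1099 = 6.94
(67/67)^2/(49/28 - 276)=-4/1097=-0.00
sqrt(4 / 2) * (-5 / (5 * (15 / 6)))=-0.57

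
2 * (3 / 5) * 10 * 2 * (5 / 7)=120 / 7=17.14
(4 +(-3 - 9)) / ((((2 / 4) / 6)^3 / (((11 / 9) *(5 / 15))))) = -5632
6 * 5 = 30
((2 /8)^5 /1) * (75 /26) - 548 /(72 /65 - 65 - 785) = 476242615 /734529536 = 0.65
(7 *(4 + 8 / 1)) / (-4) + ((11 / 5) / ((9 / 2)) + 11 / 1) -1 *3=-563 / 45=-12.51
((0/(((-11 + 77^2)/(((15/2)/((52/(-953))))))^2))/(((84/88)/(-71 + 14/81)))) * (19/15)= 0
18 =18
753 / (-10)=-753 / 10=-75.30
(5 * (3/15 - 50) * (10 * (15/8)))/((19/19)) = -18675/4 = -4668.75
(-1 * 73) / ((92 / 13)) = -949 / 92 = -10.32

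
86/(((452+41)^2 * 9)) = 86/2187441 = 0.00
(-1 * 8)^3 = -512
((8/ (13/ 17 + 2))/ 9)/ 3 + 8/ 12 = 0.77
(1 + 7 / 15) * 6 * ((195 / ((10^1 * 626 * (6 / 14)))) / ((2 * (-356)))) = -1001 / 1114280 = -0.00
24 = 24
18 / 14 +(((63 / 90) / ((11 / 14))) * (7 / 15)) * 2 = 2.12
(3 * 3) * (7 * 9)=567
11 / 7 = 1.57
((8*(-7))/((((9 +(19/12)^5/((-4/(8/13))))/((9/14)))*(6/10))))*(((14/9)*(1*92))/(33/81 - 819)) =187489935360/133502412223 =1.40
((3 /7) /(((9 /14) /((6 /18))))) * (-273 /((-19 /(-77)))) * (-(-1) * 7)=-98098 /57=-1721.02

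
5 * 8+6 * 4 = 64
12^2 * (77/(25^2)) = 11088/625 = 17.74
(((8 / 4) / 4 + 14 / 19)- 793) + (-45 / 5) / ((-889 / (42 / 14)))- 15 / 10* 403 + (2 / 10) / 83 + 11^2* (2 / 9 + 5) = -48220687906 / 63087885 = -764.34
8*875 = 7000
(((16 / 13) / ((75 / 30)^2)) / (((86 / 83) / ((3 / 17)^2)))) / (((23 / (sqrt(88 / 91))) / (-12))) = -573696*sqrt(2002) / 8453156075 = -0.00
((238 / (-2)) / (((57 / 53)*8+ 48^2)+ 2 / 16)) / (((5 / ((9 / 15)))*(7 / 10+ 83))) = -100912 / 1367932815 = -0.00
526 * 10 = 5260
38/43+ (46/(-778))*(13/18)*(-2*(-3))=31489/50181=0.63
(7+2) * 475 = 4275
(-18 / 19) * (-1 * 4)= 72 / 19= 3.79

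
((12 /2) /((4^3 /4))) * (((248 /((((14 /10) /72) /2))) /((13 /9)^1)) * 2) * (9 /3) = 3615840 /91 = 39734.51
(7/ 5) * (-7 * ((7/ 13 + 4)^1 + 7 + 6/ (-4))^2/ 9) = -370881/ 3380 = -109.73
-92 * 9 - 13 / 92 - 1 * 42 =-80053 / 92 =-870.14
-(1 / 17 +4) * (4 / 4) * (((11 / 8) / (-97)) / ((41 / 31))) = 23529 / 540872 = 0.04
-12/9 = -1.33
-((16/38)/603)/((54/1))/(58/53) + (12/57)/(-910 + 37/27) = -0.00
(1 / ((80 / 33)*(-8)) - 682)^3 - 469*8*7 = -83181643054073697 / 262144000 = -317312786.31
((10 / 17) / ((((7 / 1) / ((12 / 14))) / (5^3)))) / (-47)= -7500 / 39151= -0.19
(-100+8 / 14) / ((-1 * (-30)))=-116 / 35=-3.31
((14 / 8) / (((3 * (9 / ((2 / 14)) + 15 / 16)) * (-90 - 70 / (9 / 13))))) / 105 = -1 / 2199450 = -0.00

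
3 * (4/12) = 1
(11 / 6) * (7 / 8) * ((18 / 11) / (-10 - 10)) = -21 / 160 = -0.13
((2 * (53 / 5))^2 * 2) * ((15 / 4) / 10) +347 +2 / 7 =119764 / 175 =684.37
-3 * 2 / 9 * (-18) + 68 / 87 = 1112 / 87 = 12.78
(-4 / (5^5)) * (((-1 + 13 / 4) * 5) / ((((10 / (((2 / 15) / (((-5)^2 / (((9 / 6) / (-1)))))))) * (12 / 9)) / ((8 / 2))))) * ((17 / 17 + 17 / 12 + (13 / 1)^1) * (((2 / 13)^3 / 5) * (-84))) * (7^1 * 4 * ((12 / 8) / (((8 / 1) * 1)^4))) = -146853 / 439400000000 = -0.00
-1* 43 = -43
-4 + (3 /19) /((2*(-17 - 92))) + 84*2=679285 /4142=164.00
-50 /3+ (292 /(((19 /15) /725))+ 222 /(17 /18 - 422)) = 72193915678 /432003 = 167114.39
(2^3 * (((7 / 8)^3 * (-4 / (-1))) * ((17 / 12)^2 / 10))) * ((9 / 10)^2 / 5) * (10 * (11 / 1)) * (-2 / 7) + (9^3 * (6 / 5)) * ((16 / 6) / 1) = 147897261 / 64000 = 2310.89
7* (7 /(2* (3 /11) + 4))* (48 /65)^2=620928 /105625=5.88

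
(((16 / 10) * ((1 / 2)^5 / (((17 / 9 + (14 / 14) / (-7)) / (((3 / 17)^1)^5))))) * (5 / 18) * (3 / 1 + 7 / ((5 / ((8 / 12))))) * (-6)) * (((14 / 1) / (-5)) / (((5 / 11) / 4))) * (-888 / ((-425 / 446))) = 278228868624 / 377149515625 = 0.74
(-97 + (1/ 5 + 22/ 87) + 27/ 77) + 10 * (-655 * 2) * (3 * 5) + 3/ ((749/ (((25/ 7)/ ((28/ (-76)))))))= -196596.24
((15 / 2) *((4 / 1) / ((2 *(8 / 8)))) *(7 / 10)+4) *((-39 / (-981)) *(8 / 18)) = 754 / 2943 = 0.26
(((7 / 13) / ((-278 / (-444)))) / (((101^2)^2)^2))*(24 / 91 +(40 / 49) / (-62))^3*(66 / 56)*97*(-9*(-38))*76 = 559380636115463492352 / 150671988986653905637370394970261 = 0.00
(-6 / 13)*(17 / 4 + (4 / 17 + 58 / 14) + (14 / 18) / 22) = -408259 / 102102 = -4.00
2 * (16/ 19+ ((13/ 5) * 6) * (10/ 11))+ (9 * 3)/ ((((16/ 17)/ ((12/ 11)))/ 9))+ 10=321.71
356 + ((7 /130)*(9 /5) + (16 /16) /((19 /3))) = 356.25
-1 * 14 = -14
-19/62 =-0.31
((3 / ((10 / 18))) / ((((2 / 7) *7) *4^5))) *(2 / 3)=9 / 5120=0.00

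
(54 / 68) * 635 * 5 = 85725 / 34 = 2521.32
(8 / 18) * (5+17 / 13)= 328 / 117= 2.80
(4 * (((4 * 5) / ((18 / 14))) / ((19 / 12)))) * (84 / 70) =896 / 19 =47.16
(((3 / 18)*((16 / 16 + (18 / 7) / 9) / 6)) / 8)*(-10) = -0.04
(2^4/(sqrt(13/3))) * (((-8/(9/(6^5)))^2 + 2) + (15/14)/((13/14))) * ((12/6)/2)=9937355408 * sqrt(39)/169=367211625.04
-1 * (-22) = 22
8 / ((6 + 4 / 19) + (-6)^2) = 76 / 401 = 0.19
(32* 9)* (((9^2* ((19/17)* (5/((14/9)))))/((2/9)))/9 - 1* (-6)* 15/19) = 97825320/2261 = 43266.40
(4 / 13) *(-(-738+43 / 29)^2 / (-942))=70185674 / 396111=177.19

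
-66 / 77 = -6 / 7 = -0.86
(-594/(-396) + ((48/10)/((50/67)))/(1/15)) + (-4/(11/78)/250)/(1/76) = 245733/2750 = 89.36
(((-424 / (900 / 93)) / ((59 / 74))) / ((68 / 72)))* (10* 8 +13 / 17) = -2003185032 / 426275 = -4699.28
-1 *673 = -673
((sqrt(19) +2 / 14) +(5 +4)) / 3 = sqrt(19) / 3 +64 / 21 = 4.50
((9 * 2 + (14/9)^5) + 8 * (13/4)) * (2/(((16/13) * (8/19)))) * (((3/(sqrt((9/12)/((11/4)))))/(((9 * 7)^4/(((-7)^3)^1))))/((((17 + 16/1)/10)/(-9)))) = 968233825 * sqrt(33)/79550340408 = 0.07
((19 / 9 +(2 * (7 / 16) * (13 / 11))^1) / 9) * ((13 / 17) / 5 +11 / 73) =391087 / 3685770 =0.11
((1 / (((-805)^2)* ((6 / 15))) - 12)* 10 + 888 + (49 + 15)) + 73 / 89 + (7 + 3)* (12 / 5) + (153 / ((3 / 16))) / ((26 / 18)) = 1421.74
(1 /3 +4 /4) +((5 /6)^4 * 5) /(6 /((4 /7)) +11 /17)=380581 /245592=1.55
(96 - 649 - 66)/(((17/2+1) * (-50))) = 619/475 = 1.30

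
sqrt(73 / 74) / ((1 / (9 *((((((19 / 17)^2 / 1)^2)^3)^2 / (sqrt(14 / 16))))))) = 88177732757295242718893315002578 *sqrt(18907) / 87917205870484483302667566334339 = 137.91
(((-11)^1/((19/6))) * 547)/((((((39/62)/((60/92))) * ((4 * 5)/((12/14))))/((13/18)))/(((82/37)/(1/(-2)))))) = 30590428/113183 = 270.27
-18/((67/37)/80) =-53280/67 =-795.22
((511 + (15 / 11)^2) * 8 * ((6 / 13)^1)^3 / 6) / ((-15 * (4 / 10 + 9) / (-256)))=1525088256 / 12494339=122.06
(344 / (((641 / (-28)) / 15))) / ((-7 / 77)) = 1589280 / 641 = 2479.38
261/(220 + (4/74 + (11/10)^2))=965700/818677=1.18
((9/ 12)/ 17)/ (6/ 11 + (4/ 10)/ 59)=9735/ 121856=0.08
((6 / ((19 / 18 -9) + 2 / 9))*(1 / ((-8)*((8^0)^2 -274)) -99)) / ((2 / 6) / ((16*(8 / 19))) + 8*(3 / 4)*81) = 373619520 / 2360847307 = 0.16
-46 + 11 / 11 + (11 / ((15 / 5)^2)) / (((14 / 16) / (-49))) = -1021 / 9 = -113.44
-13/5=-2.60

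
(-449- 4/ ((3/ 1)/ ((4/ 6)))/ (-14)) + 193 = -16124/ 63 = -255.94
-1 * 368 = -368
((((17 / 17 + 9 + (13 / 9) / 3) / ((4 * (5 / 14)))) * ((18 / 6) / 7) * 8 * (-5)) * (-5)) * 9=5660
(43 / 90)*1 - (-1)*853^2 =65484853 / 90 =727609.48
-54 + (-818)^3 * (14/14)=-547343486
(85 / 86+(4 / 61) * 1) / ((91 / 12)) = 33174 / 238693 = 0.14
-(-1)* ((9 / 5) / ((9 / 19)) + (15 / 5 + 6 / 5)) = 8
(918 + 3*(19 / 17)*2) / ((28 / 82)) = 322260 / 119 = 2708.07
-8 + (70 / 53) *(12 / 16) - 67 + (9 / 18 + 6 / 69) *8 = -168987 / 2438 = -69.31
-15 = -15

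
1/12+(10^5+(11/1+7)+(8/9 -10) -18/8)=1800121/18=100006.72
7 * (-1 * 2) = -14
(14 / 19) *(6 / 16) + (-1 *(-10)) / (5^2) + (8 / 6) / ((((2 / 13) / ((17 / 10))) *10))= 12253 / 5700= 2.15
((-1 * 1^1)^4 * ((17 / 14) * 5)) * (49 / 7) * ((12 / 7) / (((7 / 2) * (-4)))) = -255 / 49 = -5.20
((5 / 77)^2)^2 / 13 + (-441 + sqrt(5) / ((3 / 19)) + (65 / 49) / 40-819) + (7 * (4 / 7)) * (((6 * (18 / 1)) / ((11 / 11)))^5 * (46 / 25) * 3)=19 * sqrt(5) / 3 + 29652006965291453997129 / 91397906600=324427638111.63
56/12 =14/3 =4.67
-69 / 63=-23 / 21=-1.10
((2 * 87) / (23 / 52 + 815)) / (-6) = -1508 / 42403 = -0.04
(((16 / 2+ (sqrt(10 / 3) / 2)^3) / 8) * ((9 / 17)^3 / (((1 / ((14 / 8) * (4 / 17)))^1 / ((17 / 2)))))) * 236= 167265 * sqrt(30) / 78608+ 602154 / 4913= 134.22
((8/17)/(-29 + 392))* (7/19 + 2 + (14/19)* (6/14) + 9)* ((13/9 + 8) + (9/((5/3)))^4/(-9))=-283163072/219841875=-1.29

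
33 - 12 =21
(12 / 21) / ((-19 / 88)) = -352 / 133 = -2.65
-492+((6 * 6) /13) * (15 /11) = -488.22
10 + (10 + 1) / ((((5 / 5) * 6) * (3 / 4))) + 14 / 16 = 959 / 72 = 13.32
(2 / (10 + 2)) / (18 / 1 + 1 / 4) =2 / 219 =0.01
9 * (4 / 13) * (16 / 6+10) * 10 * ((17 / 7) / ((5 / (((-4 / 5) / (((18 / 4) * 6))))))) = -20672 / 4095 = -5.05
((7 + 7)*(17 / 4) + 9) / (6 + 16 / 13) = 1781 / 188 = 9.47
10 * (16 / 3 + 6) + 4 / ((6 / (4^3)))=156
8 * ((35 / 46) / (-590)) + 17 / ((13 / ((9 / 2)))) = 207257 / 35282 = 5.87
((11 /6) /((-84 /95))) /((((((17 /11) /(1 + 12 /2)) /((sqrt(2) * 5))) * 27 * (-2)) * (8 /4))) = 57475 * sqrt(2) /132192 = 0.61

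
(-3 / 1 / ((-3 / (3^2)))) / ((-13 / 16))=-144 / 13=-11.08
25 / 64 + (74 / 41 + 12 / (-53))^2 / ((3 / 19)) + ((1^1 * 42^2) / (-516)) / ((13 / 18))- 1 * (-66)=77.44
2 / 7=0.29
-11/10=-1.10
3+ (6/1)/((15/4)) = 23/5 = 4.60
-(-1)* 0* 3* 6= 0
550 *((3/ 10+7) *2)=8030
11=11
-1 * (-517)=517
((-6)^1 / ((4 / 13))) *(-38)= 741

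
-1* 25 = -25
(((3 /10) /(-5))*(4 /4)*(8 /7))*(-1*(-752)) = -9024 /175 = -51.57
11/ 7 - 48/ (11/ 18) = -5927/ 77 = -76.97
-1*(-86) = 86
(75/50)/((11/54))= 81/11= 7.36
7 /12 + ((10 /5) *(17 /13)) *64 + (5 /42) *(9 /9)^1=183551 /1092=168.09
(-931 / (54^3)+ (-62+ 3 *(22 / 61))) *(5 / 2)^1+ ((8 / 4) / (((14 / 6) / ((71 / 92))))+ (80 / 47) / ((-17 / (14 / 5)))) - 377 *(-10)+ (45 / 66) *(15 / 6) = 98398420145911861 / 27183567427632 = 3619.78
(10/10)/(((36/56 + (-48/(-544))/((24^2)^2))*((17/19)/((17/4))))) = 6580224/890557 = 7.39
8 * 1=8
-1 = -1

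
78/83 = 0.94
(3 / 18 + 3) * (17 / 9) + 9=809 / 54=14.98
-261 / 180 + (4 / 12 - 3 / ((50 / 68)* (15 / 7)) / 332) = -139739 / 124500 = -1.12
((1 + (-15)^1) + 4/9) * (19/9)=-2318/81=-28.62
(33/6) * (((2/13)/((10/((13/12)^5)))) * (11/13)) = 265837/2488320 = 0.11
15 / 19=0.79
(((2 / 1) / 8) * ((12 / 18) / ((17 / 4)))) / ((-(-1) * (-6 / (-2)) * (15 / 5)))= 2 / 459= 0.00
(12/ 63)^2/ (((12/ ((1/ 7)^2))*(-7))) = -4/ 453789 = -0.00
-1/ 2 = -0.50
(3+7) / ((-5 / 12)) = -24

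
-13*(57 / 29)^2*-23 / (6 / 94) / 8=15219399 / 6728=2262.10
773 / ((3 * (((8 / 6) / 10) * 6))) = 3865 / 12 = 322.08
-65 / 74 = -0.88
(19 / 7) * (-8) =-152 / 7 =-21.71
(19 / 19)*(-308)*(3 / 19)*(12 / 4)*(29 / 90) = -47.01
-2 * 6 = -12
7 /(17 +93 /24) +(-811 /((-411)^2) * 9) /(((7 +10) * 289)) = 5163741995 /15399420199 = 0.34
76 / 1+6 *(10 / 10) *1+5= 87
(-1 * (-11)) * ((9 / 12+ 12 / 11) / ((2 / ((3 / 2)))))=243 / 16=15.19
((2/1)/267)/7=2/1869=0.00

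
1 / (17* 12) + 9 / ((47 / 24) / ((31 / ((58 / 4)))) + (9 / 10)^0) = 2734819 / 581604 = 4.70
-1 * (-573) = 573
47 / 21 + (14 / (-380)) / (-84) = 11909 / 5320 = 2.24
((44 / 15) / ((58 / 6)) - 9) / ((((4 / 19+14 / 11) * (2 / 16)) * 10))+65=6777277 / 112375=60.31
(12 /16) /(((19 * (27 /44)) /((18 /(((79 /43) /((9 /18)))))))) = 473 /1501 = 0.32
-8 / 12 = -2 / 3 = -0.67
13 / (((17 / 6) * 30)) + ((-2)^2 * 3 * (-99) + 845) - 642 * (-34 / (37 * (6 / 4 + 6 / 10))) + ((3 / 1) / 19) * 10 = -25239932 / 418285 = -60.34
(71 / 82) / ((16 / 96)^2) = 1278 / 41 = 31.17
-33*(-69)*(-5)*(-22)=250470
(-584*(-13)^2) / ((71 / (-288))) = 400344.34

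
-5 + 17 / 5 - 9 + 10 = -3 / 5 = -0.60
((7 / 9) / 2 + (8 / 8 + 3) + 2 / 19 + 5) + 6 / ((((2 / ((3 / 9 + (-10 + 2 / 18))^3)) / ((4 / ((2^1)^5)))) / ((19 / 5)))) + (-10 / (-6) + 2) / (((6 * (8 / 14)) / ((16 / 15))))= -56913041 / 46170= -1232.68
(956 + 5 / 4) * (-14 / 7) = -3829 / 2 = -1914.50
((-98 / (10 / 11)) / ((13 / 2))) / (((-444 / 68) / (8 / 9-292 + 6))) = -47024516 / 64935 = -724.18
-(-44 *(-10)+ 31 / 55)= -24231 / 55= -440.56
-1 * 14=-14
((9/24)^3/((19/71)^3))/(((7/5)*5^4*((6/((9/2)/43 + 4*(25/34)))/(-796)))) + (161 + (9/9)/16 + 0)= 358930605093747/2246240192000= 159.79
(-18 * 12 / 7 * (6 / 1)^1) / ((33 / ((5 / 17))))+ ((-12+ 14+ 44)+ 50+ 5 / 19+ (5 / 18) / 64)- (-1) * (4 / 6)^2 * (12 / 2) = 2787323459 / 28651392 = 97.28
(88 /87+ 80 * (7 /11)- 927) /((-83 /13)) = 137.06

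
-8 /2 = -4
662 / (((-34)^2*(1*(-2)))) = -331 / 1156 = -0.29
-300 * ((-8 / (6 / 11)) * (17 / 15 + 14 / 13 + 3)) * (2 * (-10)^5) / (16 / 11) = -3152205128.21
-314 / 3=-104.67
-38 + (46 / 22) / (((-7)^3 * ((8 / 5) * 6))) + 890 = 154300493 / 181104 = 852.00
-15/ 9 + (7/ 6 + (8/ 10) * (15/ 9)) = 5/ 6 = 0.83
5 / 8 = 0.62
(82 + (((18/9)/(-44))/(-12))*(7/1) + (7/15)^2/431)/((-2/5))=-700002187/3413520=-205.07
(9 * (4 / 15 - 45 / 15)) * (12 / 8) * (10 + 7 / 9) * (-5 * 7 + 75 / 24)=202827 / 16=12676.69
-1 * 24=-24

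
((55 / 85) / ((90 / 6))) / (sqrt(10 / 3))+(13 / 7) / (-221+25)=-13 / 1372+11 * sqrt(30) / 2550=0.01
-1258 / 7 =-179.71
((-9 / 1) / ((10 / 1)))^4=6561 / 10000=0.66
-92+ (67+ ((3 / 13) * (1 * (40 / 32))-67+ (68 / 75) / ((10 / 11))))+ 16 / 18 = -5254781 / 58500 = -89.83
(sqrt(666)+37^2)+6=3 *sqrt(74)+1375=1400.81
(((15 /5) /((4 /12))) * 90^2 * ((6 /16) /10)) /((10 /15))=4100.62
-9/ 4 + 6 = 15/ 4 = 3.75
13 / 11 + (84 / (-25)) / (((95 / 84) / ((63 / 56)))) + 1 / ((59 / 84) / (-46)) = -104277137 / 1541375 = -67.65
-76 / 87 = -0.87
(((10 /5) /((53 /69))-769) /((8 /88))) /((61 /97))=-43340473 /3233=-13405.65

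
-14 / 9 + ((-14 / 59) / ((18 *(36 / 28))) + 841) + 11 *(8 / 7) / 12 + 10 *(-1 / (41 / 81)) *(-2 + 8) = 990200578 / 1371573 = 721.95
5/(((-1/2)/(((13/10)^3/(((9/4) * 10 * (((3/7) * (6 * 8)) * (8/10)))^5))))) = -36924979/11699707008201523200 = -0.00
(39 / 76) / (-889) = -39 / 67564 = -0.00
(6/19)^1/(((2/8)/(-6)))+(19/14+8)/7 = -11623/1862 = -6.24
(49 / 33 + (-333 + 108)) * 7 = -51632 / 33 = -1564.61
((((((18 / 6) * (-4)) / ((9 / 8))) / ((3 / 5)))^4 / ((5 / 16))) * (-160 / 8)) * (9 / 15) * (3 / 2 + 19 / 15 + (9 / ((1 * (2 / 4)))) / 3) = -220620390400 / 6561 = -33626031.15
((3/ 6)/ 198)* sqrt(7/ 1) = sqrt(7)/ 396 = 0.01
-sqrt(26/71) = -sqrt(1846)/71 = -0.61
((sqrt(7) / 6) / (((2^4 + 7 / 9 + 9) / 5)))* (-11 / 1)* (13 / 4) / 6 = -715* sqrt(7) / 3712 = -0.51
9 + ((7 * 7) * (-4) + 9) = -178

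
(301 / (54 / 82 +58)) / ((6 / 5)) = 12341 / 2886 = 4.28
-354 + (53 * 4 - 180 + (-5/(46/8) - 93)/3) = -24377/69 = -353.29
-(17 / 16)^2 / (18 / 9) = -289 / 512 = -0.56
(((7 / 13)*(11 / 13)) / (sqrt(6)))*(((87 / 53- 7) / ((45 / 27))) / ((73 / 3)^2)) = -98406*sqrt(6) / 238659265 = -0.00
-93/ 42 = -2.21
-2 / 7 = -0.29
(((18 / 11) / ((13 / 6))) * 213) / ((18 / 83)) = 106074 / 143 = 741.78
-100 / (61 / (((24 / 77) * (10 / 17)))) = -24000 / 79849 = -0.30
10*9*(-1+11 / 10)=9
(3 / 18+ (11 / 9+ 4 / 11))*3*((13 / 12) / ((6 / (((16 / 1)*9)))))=4511 / 33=136.70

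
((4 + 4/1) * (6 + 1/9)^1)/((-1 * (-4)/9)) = 110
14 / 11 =1.27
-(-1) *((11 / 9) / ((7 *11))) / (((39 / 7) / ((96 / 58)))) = 16 / 3393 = 0.00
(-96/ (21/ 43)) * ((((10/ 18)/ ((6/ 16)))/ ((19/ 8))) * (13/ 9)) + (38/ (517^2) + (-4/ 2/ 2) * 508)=-5918368475146/ 8638513191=-685.11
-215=-215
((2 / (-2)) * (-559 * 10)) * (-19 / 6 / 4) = -53105 / 12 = -4425.42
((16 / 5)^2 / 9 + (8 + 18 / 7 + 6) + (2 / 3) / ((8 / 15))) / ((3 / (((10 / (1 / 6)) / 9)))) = 119443 / 2835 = 42.13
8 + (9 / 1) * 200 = 1808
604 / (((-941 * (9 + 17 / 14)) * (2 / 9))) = -0.28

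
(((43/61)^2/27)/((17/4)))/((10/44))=162712/8539695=0.02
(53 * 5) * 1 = 265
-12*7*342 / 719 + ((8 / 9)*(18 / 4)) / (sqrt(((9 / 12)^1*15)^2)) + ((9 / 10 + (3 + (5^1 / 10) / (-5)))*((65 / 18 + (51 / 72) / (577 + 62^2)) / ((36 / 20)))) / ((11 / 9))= -38177521403 / 1144331640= -33.36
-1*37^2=-1369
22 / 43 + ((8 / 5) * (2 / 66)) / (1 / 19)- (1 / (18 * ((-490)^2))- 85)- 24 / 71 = 12495715674137 / 145139009400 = 86.09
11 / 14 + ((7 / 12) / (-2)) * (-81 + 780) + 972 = 43059 / 56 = 768.91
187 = 187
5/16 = 0.31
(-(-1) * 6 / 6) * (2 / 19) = 2 / 19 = 0.11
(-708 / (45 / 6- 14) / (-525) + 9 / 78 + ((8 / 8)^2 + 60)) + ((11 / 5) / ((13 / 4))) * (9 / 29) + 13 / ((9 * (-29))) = 72521521 / 1187550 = 61.07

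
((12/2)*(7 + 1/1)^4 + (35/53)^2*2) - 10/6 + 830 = 25405.21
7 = 7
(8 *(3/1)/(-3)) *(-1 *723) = 5784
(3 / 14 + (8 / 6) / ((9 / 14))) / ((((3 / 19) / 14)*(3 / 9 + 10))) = 16435 / 837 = 19.64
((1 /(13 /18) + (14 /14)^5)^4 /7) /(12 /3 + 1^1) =923521 /999635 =0.92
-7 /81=-0.09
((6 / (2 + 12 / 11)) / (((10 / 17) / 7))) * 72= 8316 / 5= 1663.20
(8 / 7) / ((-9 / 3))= -8 / 21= -0.38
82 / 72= 41 / 36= 1.14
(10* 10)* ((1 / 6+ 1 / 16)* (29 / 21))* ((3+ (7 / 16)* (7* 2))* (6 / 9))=582175 / 3024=192.52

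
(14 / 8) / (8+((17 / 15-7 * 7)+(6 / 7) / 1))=-735 / 16384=-0.04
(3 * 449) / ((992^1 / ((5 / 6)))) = 2245 / 1984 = 1.13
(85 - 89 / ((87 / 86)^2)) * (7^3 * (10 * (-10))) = 510349700 / 7569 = 67426.30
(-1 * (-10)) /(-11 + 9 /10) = -100 /101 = -0.99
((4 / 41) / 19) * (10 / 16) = 5 / 1558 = 0.00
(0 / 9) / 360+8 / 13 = 8 / 13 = 0.62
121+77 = 198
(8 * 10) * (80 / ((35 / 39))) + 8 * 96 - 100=7799.43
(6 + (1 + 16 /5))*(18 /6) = 153 /5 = 30.60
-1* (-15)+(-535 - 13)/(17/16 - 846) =211553/13519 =15.65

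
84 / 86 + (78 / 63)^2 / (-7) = 100586 / 132741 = 0.76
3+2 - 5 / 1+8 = 8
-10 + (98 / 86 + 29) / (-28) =-3334 / 301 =-11.08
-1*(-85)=85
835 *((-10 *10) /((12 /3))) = -20875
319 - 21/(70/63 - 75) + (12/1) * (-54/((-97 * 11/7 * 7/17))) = 33410764/101365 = 329.61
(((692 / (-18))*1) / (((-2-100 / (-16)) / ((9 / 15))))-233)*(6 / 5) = -121598 / 425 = -286.11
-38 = -38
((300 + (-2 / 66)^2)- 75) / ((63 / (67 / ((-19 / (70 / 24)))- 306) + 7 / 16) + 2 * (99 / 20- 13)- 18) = -1413564795040 / 212735528181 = -6.64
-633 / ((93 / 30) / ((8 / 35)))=-10128 / 217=-46.67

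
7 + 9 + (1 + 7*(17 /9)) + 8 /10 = 1396 /45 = 31.02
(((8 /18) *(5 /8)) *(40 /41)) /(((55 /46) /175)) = 161000 /4059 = 39.66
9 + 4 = 13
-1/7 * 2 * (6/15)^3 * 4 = -64/875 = -0.07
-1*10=-10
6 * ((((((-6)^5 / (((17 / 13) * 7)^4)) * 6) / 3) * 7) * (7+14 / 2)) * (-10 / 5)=10660336128 / 4092529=2604.83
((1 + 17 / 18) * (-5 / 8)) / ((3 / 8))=-175 / 54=-3.24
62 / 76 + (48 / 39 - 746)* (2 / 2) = -367513 / 494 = -743.95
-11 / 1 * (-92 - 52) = 1584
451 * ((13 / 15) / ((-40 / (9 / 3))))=-29.32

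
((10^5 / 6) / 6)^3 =21433470507.54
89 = 89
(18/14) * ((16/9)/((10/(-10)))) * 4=-64/7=-9.14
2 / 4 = 1 / 2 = 0.50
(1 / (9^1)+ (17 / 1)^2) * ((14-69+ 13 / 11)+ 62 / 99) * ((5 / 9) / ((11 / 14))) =-959149240 / 88209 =-10873.60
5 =5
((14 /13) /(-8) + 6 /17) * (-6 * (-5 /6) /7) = 965 /6188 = 0.16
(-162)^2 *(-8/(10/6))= -629856/5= -125971.20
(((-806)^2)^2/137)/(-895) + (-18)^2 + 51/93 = -13081601277861/3801065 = -3441562.11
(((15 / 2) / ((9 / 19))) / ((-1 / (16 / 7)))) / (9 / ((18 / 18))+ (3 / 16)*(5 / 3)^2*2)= -6080 / 1687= -3.60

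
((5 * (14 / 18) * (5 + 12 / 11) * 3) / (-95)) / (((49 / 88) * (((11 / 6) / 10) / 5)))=-53600 / 1463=-36.64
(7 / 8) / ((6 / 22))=77 / 24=3.21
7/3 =2.33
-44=-44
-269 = -269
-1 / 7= -0.14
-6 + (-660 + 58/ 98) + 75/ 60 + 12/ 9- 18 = -400325/ 588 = -680.82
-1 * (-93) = 93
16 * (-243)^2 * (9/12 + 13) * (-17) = -220843260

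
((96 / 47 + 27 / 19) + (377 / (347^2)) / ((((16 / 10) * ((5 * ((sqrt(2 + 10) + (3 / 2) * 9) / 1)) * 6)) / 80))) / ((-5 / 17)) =-1437359914893 / 122041143995 + 51272 * sqrt(3) / 245995587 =-11.78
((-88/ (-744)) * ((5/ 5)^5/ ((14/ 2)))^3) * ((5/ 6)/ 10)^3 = 0.00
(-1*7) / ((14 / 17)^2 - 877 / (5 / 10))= 2023 / 506710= 0.00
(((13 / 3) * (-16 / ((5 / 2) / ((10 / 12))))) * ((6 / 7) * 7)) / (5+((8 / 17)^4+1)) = -22.92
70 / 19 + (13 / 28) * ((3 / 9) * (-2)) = 3.37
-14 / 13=-1.08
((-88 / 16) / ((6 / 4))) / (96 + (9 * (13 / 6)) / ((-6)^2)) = -88 / 2317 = -0.04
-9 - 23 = -32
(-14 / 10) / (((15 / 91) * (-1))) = 637 / 75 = 8.49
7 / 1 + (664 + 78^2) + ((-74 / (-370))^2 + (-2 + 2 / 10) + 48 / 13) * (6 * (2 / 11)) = 24156661 / 3575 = 6757.11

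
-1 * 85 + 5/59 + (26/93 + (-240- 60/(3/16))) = -3537116/5487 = -644.64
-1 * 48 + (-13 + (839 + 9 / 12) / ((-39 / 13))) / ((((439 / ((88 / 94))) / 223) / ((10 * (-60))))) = 1723468616 / 20633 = 83529.72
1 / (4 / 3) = 3 / 4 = 0.75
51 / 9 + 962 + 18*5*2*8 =7223 / 3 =2407.67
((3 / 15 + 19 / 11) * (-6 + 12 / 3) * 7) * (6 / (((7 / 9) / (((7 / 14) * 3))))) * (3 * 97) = -4997052 / 55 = -90855.49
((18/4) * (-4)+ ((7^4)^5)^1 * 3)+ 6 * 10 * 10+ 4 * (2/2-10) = 239376798892836549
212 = 212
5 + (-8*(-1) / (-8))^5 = 4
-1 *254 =-254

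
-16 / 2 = -8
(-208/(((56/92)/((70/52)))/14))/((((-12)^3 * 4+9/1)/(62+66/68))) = 6894020/117351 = 58.75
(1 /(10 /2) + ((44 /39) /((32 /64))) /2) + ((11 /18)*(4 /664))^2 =770804297 /580329360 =1.33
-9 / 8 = -1.12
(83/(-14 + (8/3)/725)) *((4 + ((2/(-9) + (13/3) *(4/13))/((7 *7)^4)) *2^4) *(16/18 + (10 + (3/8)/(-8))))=-19497355306050875/75812575122144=-257.18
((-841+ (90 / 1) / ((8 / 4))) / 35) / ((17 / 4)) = -3184 / 595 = -5.35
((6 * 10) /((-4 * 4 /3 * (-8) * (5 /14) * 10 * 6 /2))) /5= 21 /800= 0.03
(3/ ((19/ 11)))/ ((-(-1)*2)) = 33/ 38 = 0.87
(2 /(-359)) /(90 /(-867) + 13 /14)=-8092 /1197983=-0.01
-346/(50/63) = -10899/25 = -435.96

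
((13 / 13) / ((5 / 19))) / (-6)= -19 / 30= -0.63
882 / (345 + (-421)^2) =0.00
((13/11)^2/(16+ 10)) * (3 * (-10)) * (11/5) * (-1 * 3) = 117/11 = 10.64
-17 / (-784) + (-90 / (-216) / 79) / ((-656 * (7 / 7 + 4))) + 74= 2255626595 / 30472512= 74.02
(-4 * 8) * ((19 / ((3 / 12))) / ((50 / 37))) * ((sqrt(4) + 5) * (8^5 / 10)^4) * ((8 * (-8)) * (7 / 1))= 10166959889713166792261632 / 15625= 650685432941642674704.74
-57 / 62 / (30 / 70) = -133 / 62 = -2.15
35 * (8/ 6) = 140/ 3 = 46.67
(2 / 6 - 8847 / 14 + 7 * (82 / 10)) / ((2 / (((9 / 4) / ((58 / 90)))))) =-3255687 / 3248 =-1002.37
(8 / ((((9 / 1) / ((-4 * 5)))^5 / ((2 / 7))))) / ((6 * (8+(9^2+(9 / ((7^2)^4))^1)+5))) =-21082700800000 / 95994418652541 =-0.22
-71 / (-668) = 71 / 668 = 0.11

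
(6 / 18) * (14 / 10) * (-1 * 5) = -7 / 3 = -2.33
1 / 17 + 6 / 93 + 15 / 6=2765 / 1054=2.62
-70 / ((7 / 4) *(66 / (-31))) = 620 / 33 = 18.79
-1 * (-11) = 11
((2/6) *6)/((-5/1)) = -2/5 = -0.40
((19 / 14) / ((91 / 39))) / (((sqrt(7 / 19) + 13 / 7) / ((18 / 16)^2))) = 380133 / 856576 - 1539 * sqrt(133) / 122368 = 0.30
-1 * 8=-8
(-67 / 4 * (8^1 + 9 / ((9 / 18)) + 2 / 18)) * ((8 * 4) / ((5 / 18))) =-50384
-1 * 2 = -2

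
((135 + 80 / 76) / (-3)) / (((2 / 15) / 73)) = -943525 / 38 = -24829.61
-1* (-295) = 295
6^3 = 216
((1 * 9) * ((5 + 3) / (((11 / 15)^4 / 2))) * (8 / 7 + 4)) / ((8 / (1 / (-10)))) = -3280500 / 102487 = -32.01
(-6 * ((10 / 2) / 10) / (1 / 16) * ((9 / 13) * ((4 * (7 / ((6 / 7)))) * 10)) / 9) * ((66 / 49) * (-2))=42240 / 13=3249.23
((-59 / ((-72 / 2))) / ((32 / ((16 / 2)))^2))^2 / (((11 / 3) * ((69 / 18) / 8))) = 3481 / 582912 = 0.01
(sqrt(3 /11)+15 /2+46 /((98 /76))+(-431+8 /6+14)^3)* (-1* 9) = 190031315617 /294 - 9* sqrt(33) /11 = 646365014.41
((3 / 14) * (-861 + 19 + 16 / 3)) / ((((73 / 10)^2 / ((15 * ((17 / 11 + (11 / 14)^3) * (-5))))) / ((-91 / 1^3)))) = -1874868815625 / 40212634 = -46623.87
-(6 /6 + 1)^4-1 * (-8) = -8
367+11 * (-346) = -3439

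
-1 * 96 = -96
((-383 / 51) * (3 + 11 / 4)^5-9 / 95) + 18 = -234097507031 / 4961280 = -47184.90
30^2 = 900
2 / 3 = 0.67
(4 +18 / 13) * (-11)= -770 / 13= -59.23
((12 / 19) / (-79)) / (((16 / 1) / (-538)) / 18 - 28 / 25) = 181575 / 25474972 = 0.01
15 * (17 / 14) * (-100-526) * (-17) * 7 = 1356855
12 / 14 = 6 / 7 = 0.86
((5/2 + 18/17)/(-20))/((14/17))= -121/560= -0.22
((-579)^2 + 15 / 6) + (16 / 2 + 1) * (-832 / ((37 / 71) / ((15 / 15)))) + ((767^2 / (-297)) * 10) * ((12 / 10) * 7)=1131792769 / 7326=154489.87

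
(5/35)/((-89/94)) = -0.15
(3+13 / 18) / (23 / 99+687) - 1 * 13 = -1768199 / 136072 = -12.99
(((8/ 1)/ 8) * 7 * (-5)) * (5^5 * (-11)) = 1203125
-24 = -24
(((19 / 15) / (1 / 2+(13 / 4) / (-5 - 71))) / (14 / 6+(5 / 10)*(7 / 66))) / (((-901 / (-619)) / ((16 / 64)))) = 39328784 / 197251425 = 0.20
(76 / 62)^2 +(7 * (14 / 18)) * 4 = 201352 / 8649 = 23.28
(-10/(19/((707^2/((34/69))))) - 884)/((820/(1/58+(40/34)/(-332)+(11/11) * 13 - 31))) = 254257228126831/21675612680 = 11730.11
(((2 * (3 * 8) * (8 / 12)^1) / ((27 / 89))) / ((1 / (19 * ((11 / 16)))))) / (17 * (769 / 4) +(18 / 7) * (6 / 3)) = 1041656 / 2474685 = 0.42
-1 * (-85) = 85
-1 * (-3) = 3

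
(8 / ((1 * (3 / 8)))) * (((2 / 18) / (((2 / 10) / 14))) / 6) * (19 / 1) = 42560 / 81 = 525.43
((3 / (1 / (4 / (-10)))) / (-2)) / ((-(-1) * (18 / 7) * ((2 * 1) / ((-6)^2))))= 4.20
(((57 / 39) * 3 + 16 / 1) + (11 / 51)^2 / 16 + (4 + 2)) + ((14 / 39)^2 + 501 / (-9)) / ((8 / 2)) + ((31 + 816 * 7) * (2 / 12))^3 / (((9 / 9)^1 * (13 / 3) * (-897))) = -109476326938301 / 485284176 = -225592.20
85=85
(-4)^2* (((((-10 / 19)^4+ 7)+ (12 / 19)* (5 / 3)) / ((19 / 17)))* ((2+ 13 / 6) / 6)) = 1801025900 / 22284891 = 80.82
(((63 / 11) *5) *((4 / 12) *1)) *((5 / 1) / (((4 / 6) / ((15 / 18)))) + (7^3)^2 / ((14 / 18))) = 5775735 / 4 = 1443933.75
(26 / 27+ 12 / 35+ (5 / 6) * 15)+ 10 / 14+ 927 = 941.52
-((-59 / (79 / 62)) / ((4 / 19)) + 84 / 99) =1142359 / 5214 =219.09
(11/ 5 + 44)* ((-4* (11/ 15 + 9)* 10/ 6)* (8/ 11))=-32704/ 15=-2180.27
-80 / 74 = -40 / 37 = -1.08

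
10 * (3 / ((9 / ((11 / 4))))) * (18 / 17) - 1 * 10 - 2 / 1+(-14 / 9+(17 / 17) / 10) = -5737 / 1530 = -3.75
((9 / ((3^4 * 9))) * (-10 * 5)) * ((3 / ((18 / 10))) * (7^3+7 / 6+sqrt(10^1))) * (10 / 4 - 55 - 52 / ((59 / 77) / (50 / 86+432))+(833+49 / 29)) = 175193806375 * sqrt(10) / 5959413+6131783223125 / 606042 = 10210717.03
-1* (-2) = 2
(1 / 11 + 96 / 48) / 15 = 23 / 165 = 0.14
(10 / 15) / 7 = 2 / 21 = 0.10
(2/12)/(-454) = -1/2724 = -0.00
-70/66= -35/33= -1.06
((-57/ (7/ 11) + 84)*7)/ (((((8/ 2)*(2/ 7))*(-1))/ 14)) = 1911/ 4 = 477.75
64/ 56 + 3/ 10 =101/ 70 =1.44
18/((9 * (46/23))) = 1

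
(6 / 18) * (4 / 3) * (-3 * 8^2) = -256 / 3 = -85.33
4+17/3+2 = 35/3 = 11.67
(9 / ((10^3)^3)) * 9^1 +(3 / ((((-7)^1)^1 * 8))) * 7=-374999919 / 1000000000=-0.37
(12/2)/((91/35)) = 30/13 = 2.31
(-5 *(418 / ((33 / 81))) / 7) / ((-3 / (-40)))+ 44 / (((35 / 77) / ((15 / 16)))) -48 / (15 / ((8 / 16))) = -1355519 / 140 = -9682.28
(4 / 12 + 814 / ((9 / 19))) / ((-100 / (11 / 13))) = -170159 / 11700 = -14.54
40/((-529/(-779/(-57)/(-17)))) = 1640/26979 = 0.06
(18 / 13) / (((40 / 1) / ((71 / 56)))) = 639 / 14560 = 0.04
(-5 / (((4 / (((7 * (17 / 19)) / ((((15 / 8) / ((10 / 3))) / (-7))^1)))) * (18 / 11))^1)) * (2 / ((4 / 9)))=45815 / 171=267.92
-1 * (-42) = 42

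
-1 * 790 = -790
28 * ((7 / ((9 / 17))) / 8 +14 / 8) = 95.28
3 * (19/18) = 19/6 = 3.17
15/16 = 0.94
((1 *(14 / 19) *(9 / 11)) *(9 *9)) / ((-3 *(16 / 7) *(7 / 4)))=-1701 / 418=-4.07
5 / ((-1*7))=-5 / 7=-0.71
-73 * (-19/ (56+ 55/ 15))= 4161/ 179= 23.25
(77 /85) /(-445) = -77 /37825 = -0.00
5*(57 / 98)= 285 / 98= 2.91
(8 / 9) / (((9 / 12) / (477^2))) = 269664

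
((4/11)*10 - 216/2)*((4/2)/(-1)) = 2296/11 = 208.73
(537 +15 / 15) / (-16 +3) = -538 / 13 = -41.38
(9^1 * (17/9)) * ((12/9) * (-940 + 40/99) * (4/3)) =-25301440/891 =-28396.68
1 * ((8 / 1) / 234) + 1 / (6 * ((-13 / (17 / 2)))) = -35 / 468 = -0.07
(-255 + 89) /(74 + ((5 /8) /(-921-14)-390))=248336 /472737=0.53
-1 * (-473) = 473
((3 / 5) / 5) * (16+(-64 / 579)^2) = 5367952 / 2793675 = 1.92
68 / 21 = 3.24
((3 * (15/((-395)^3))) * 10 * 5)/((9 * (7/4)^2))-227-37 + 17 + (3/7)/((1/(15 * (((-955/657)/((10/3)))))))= -881106550299/3527201006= -249.80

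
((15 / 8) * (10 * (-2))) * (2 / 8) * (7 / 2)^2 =-114.84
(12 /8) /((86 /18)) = 27 /86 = 0.31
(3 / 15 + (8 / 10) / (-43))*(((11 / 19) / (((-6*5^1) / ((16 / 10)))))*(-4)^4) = -1.43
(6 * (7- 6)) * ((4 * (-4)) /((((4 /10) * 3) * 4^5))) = -5 /64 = -0.08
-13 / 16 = -0.81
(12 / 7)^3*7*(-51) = -88128 / 49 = -1798.53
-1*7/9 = -0.78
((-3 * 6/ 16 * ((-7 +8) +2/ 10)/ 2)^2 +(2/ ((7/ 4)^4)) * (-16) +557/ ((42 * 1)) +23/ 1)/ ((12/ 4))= 383840587/ 34574400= 11.10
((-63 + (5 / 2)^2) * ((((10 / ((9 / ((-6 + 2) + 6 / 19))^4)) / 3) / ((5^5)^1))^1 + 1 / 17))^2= 339394872500098384090801 / 30424904099369473554576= 11.16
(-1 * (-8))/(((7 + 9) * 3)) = 0.17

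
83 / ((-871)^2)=83 / 758641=0.00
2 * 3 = 6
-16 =-16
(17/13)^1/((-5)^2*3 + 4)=17/1027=0.02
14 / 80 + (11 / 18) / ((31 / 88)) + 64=735553 / 11160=65.91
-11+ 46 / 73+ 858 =61877 / 73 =847.63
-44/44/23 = -1/23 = -0.04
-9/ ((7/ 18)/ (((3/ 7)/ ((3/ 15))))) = -2430/ 49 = -49.59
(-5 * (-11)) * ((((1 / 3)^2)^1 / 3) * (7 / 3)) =385 / 81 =4.75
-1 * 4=-4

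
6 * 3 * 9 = 162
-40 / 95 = -8 / 19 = -0.42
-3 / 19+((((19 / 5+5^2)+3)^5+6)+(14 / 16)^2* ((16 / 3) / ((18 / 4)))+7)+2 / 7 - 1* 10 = 32518885.57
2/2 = 1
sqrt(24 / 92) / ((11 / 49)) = 49*sqrt(138) / 253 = 2.28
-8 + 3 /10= -77 /10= -7.70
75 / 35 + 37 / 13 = 454 / 91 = 4.99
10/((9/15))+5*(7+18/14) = 1220/21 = 58.10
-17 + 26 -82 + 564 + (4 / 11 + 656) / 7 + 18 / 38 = 856206 / 1463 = 585.24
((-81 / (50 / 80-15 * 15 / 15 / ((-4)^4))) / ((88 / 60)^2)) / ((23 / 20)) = -4665600 / 80707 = -57.81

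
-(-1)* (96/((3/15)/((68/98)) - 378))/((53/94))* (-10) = 4.51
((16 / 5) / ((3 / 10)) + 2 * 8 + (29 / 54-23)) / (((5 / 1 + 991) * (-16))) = -227 / 860544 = -0.00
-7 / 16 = -0.44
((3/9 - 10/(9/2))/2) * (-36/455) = 34/455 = 0.07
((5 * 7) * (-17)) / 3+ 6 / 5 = -2957 / 15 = -197.13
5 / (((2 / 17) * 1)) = 85 / 2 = 42.50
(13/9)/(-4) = -13/36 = -0.36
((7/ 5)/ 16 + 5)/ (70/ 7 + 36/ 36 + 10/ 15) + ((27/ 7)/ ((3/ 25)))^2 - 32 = 1001.60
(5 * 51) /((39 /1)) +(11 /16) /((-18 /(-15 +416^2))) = -24720383 /3744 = -6602.67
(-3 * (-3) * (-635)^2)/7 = 3629025/7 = 518432.14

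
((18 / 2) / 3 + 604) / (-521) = -607 / 521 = -1.17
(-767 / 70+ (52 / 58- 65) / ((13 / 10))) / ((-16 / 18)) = 1101087 / 16240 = 67.80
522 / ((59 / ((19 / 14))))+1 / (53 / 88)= 299171 / 21889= 13.67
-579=-579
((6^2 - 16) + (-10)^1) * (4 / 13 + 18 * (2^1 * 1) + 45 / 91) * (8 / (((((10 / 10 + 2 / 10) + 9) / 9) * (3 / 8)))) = 630400 / 91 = 6927.47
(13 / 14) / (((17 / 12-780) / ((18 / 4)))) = -0.01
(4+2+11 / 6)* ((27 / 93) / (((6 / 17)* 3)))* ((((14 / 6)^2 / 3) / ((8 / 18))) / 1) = 39151 / 4464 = 8.77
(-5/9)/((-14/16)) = 40/63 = 0.63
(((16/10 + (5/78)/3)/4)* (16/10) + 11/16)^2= 1.79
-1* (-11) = 11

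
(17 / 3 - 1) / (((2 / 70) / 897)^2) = 4599681450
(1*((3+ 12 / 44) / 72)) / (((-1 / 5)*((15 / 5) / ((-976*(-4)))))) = -9760 / 33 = -295.76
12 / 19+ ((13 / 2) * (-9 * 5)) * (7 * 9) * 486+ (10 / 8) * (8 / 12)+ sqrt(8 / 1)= -1020957043 / 114+ 2 * sqrt(2)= -8955760.71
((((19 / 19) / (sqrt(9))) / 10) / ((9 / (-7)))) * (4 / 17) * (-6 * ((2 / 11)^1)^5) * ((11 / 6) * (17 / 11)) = 0.00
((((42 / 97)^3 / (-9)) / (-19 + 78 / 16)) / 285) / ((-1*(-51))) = 21952 / 499674777405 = 0.00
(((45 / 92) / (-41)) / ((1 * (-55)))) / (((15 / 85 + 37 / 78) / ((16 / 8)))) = 5967 / 8951899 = 0.00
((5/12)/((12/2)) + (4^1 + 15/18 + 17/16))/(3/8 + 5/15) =859/102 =8.42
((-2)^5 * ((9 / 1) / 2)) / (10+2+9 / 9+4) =-144 / 17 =-8.47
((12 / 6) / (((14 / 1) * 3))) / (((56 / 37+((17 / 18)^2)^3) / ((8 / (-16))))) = -209742048 / 19584422179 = -0.01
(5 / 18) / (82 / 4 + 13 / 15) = 0.01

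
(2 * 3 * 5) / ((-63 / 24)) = -80 / 7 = -11.43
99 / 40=2.48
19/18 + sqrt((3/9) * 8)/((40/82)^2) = 19/18 + 1681 * sqrt(6)/600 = 7.92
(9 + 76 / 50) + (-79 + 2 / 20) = -3419 / 50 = -68.38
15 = 15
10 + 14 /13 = 144 /13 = 11.08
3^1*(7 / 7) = 3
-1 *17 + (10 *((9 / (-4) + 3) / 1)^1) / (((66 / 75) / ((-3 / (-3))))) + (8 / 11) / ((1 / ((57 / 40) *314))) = 69727 / 220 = 316.94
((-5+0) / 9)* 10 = -50 / 9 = -5.56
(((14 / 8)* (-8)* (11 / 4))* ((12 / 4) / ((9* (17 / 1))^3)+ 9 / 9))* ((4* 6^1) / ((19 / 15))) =-729.47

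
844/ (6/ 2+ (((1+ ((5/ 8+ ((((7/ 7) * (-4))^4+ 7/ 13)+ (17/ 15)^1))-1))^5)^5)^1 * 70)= 5681426668204254456156330744028929973092604511441695801344000000000000000000000000/ 946647796356212417636694792947185283009443893925423629013572151026416720438068921292326132262097665391950721779719629483670464697119539460601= 0.00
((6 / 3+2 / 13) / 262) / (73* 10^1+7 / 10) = 140 / 12443821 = 0.00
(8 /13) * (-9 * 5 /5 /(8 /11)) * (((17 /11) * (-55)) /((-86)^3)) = -8415 /8268728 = -0.00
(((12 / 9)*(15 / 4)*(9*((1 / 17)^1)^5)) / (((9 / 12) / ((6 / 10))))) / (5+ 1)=6 / 1419857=0.00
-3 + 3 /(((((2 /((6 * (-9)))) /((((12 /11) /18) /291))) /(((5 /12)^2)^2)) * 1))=-3688177 /1229184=-3.00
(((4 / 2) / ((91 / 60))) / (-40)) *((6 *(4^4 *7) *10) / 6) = -7680 / 13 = -590.77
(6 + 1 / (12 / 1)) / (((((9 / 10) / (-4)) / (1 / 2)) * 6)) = -365 / 162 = -2.25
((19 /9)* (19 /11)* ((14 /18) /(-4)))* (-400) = 252700 /891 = 283.61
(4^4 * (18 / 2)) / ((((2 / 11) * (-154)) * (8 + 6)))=-288 / 49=-5.88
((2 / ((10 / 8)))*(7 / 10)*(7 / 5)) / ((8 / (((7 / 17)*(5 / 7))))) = 49 / 850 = 0.06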